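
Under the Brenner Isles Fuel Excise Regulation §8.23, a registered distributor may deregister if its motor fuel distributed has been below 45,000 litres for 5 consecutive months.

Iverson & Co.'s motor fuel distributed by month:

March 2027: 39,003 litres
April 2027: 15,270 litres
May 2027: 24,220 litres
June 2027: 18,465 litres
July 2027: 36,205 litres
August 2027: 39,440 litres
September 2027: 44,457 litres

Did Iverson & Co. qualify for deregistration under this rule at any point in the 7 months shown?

Yes

Months below 45,000 litres: March 2027, April 2027, May 2027, June 2027, July 2027, August 2027, September 2027.
Longest run of consecutive months below the threshold: 7.
7 ≥ 5, so Iverson & Co. became eligible.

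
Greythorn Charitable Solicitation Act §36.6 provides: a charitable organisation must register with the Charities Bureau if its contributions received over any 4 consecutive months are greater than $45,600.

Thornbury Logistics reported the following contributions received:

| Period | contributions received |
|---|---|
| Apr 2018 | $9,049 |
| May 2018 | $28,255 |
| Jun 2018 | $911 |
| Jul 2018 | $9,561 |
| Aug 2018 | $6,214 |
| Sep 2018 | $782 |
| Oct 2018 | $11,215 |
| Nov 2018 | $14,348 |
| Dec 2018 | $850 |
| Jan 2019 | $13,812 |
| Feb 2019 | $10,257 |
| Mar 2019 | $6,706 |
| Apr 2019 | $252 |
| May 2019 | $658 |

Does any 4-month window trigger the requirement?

Apr 2018–Jul 2018: $9,049 + $28,255 + $911 + $9,561 = $47,776 (over)
May 2018–Aug 2018: $28,255 + $911 + $9,561 + $6,214 = $44,941 (under)
Jun 2018–Sep 2018: $911 + $9,561 + $6,214 + $782 = $17,468 (under)
Jul 2018–Oct 2018: $9,561 + $6,214 + $782 + $11,215 = $27,772 (under)
Aug 2018–Nov 2018: $6,214 + $782 + $11,215 + $14,348 = $32,559 (under)
Sep 2018–Dec 2018: $782 + $11,215 + $14,348 + $850 = $27,195 (under)
Oct 2018–Jan 2019: $11,215 + $14,348 + $850 + $13,812 = $40,225 (under)
Nov 2018–Feb 2019: $14,348 + $850 + $13,812 + $10,257 = $39,267 (under)
Dec 2018–Mar 2019: $850 + $13,812 + $10,257 + $6,706 = $31,625 (under)
Jan 2019–Apr 2019: $13,812 + $10,257 + $6,706 + $252 = $31,027 (under)
Feb 2019–May 2019: $10,257 + $6,706 + $252 + $658 = $17,873 (under)
At least one window exceeds $45,600.

Yes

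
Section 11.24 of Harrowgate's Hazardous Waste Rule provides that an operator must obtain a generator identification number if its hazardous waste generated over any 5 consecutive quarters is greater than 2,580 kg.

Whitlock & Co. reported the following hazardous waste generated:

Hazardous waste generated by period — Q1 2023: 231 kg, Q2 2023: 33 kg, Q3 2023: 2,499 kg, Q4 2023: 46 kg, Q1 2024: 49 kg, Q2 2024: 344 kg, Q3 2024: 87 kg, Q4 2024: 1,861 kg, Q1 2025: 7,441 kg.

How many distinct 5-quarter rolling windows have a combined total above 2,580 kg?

4

Q1 2023–Q1 2024: 231 kg + 33 kg + 2,499 kg + 46 kg + 49 kg = 2,858 kg (over)
Q2 2023–Q2 2024: 33 kg + 2,499 kg + 46 kg + 49 kg + 344 kg = 2,971 kg (over)
Q3 2023–Q3 2024: 2,499 kg + 46 kg + 49 kg + 344 kg + 87 kg = 3,025 kg (over)
Q4 2023–Q4 2024: 46 kg + 49 kg + 344 kg + 87 kg + 1,861 kg = 2,387 kg (under)
Q1 2024–Q1 2025: 49 kg + 344 kg + 87 kg + 1,861 kg + 7,441 kg = 9,782 kg (over)
4 windows exceed the threshold.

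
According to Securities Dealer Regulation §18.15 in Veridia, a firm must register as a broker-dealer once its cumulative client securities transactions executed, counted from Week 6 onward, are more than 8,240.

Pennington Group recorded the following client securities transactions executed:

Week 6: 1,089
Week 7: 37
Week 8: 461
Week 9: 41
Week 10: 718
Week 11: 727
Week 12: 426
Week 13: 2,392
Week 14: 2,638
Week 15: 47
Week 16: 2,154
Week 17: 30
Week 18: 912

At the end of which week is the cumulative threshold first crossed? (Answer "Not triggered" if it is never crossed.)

Week 14

Through Week 6: 1,089
Through Week 7: 1,126
Through Week 8: 1,587
Through Week 9: 1,628
Through Week 10: 2,346
Through Week 11: 3,073
Through Week 12: 3,499
Through Week 13: 5,891
Through Week 14: 8,529 ← exceeds threshold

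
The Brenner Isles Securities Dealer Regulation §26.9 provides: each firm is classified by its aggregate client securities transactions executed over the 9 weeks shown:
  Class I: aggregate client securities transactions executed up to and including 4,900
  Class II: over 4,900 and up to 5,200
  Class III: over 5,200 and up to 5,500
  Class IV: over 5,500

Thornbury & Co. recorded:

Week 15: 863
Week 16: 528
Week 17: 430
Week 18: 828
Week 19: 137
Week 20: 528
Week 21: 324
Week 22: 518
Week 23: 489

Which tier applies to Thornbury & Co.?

Aggregate client securities transactions executed: 863 + 528 + 430 + 828 + 137 + 528 + 324 + 518 + 489 = 4,645.
4,645 ≤ 4,900, so Class I applies.

Class I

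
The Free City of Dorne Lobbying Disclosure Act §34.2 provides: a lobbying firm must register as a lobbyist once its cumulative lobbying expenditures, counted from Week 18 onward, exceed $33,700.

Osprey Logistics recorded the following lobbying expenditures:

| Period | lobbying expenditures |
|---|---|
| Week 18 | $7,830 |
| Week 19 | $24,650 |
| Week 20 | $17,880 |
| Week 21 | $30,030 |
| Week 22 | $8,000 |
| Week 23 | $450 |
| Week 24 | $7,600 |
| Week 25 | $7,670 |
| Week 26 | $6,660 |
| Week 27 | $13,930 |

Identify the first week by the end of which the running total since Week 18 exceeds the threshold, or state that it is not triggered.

Week 20

Through Week 18: $7,830
Through Week 19: $32,480
Through Week 20: $50,360 ← exceeds threshold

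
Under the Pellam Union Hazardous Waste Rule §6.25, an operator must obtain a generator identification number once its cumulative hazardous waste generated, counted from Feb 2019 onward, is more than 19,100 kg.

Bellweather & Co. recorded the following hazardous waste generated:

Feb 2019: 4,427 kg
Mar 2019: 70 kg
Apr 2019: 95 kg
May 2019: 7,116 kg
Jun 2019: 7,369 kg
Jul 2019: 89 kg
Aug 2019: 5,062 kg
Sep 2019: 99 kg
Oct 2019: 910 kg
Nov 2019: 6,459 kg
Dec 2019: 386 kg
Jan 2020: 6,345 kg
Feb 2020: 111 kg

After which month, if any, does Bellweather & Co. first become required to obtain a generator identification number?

Jul 2019

Through Feb 2019: 4,427 kg
Through Mar 2019: 4,497 kg
Through Apr 2019: 4,592 kg
Through May 2019: 11,708 kg
Through Jun 2019: 19,077 kg
Through Jul 2019: 19,166 kg ← exceeds threshold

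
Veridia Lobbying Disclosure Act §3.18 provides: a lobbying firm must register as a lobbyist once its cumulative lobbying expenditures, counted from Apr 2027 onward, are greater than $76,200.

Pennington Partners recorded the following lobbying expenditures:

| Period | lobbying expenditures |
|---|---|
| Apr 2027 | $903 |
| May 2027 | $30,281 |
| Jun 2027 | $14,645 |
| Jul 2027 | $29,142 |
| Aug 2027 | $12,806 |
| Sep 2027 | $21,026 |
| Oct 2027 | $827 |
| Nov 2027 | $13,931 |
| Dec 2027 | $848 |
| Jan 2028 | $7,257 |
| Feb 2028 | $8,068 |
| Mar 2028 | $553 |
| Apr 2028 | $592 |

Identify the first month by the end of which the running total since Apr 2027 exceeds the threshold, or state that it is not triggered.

Aug 2027

Through Apr 2027: $903
Through May 2027: $31,184
Through Jun 2027: $45,829
Through Jul 2027: $74,971
Through Aug 2027: $87,777 ← exceeds threshold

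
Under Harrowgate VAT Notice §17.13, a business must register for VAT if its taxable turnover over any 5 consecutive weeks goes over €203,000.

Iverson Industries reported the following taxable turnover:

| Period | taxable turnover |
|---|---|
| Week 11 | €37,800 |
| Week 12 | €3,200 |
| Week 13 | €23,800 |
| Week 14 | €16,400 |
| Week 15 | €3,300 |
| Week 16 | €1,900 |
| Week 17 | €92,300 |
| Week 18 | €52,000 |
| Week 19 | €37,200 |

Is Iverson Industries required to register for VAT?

No

Week 11–Week 15: €37,800 + €3,200 + €23,800 + €16,400 + €3,300 = €84,500 (under)
Week 12–Week 16: €3,200 + €23,800 + €16,400 + €3,300 + €1,900 = €48,600 (under)
Week 13–Week 17: €23,800 + €16,400 + €3,300 + €1,900 + €92,300 = €137,700 (under)
Week 14–Week 18: €16,400 + €3,300 + €1,900 + €92,300 + €52,000 = €165,900 (under)
Week 15–Week 19: €3,300 + €1,900 + €92,300 + €52,000 + €37,200 = €186,700 (under)
No window exceeds €203,000.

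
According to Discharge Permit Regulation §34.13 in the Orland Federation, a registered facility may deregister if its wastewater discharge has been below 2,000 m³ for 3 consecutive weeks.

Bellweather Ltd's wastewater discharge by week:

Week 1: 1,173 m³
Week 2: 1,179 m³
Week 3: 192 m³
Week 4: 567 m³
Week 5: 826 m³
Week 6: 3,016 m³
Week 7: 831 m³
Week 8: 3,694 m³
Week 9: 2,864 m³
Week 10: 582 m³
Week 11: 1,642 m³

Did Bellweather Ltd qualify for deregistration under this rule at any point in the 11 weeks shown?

Weeks below 2,000 m³: Week 1, Week 2, Week 3, Week 4, Week 5, Week 7, Week 10, Week 11.
Longest run of consecutive weeks below the threshold: 5.
5 ≥ 3, so Bellweather Ltd became eligible.

Yes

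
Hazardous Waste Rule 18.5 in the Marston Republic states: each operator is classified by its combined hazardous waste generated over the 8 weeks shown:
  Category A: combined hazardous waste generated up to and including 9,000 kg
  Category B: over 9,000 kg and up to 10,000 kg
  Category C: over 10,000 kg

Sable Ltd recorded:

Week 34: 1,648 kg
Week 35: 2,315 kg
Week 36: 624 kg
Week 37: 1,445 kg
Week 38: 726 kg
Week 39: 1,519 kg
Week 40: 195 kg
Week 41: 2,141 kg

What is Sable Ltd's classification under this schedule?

Combined hazardous waste generated: 1,648 kg + 2,315 kg + 624 kg + 1,445 kg + 726 kg + 1,519 kg + 195 kg + 2,141 kg = 10,613 kg.
10,613 kg > 10,000 kg, so Category C applies.

Category C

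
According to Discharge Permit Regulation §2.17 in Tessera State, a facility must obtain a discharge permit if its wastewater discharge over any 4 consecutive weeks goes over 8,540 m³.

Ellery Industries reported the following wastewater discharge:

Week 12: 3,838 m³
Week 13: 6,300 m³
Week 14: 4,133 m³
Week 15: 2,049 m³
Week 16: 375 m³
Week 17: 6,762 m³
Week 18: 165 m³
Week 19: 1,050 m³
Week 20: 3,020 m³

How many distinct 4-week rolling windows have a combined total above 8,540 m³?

5

Week 12–Week 15: 3,838 m³ + 6,300 m³ + 4,133 m³ + 2,049 m³ = 16,320 m³ (over)
Week 13–Week 16: 6,300 m³ + 4,133 m³ + 2,049 m³ + 375 m³ = 12,857 m³ (over)
Week 14–Week 17: 4,133 m³ + 2,049 m³ + 375 m³ + 6,762 m³ = 13,319 m³ (over)
Week 15–Week 18: 2,049 m³ + 375 m³ + 6,762 m³ + 165 m³ = 9,351 m³ (over)
Week 16–Week 19: 375 m³ + 6,762 m³ + 165 m³ + 1,050 m³ = 8,352 m³ (under)
Week 17–Week 20: 6,762 m³ + 165 m³ + 1,050 m³ + 3,020 m³ = 10,997 m³ (over)
5 windows exceed the threshold.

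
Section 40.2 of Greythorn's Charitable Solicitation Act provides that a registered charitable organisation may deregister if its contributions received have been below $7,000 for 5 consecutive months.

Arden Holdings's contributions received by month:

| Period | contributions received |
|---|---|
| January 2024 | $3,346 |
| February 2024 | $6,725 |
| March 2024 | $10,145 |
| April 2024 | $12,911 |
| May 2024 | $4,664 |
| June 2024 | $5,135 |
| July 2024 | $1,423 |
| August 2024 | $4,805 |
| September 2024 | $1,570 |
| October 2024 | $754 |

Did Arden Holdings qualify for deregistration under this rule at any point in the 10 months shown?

Yes

Months below $7,000: January 2024, February 2024, May 2024, June 2024, July 2024, August 2024, September 2024, October 2024.
Longest run of consecutive months below the threshold: 6.
6 ≥ 5, so Arden Holdings became eligible.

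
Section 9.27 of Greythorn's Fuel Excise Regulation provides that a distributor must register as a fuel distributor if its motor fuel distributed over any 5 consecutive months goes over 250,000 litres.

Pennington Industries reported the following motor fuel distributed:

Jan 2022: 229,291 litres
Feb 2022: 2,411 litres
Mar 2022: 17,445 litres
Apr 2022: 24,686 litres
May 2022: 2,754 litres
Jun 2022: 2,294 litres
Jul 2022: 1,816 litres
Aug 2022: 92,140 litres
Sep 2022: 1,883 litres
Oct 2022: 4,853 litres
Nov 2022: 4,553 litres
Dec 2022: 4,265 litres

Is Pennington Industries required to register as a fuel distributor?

Jan 2022–May 2022: 229,291 litres + 2,411 litres + 17,445 litres + 24,686 litres + 2,754 litres = 276,587 litres (over)
Feb 2022–Jun 2022: 2,411 litres + 17,445 litres + 24,686 litres + 2,754 litres + 2,294 litres = 49,590 litres (under)
Mar 2022–Jul 2022: 17,445 litres + 24,686 litres + 2,754 litres + 2,294 litres + 1,816 litres = 48,995 litres (under)
Apr 2022–Aug 2022: 24,686 litres + 2,754 litres + 2,294 litres + 1,816 litres + 92,140 litres = 123,690 litres (under)
May 2022–Sep 2022: 2,754 litres + 2,294 litres + 1,816 litres + 92,140 litres + 1,883 litres = 100,887 litres (under)
Jun 2022–Oct 2022: 2,294 litres + 1,816 litres + 92,140 litres + 1,883 litres + 4,853 litres = 102,986 litres (under)
Jul 2022–Nov 2022: 1,816 litres + 92,140 litres + 1,883 litres + 4,853 litres + 4,553 litres = 105,245 litres (under)
Aug 2022–Dec 2022: 92,140 litres + 1,883 litres + 4,853 litres + 4,553 litres + 4,265 litres = 107,694 litres (under)
At least one window exceeds 250,000 litres.

Yes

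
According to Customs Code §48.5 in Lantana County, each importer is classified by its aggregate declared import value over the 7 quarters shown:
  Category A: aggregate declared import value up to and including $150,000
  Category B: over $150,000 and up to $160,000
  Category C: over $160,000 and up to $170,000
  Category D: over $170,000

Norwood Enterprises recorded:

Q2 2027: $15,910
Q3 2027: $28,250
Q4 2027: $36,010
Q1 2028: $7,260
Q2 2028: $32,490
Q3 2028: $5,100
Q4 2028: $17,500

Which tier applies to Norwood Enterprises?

Aggregate declared import value: $15,910 + $28,250 + $36,010 + $7,260 + $32,490 + $5,100 + $17,500 = $142,520.
$142,520 ≤ $150,000, so Category A applies.

Category A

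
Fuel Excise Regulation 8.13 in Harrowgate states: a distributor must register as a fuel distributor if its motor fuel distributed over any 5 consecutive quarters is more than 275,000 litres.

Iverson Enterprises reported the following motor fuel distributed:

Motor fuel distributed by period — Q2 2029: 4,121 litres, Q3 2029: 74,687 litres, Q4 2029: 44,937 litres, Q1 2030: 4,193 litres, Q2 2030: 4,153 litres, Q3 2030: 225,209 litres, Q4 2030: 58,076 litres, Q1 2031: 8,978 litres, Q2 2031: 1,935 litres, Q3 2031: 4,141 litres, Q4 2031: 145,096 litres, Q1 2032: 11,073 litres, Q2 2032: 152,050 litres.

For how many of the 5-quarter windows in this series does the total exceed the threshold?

Q2 2029–Q2 2030: 4,121 litres + 74,687 litres + 44,937 litres + 4,193 litres + 4,153 litres = 132,091 litres (under)
Q3 2029–Q3 2030: 74,687 litres + 44,937 litres + 4,193 litres + 4,153 litres + 225,209 litres = 353,179 litres (over)
Q4 2029–Q4 2030: 44,937 litres + 4,193 litres + 4,153 litres + 225,209 litres + 58,076 litres = 336,568 litres (over)
Q1 2030–Q1 2031: 4,193 litres + 4,153 litres + 225,209 litres + 58,076 litres + 8,978 litres = 300,609 litres (over)
Q2 2030–Q2 2031: 4,153 litres + 225,209 litres + 58,076 litres + 8,978 litres + 1,935 litres = 298,351 litres (over)
Q3 2030–Q3 2031: 225,209 litres + 58,076 litres + 8,978 litres + 1,935 litres + 4,141 litres = 298,339 litres (over)
Q4 2030–Q4 2031: 58,076 litres + 8,978 litres + 1,935 litres + 4,141 litres + 145,096 litres = 218,226 litres (under)
Q1 2031–Q1 2032: 8,978 litres + 1,935 litres + 4,141 litres + 145,096 litres + 11,073 litres = 171,223 litres (under)
Q2 2031–Q2 2032: 1,935 litres + 4,141 litres + 145,096 litres + 11,073 litres + 152,050 litres = 314,295 litres (over)
6 windows exceed the threshold.

6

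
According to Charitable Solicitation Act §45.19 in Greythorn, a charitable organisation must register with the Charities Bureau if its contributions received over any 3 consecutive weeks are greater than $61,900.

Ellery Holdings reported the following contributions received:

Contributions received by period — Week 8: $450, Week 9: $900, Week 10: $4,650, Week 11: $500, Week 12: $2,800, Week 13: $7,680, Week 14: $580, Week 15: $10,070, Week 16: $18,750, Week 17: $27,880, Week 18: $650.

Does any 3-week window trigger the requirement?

No

Week 8–Week 10: $450 + $900 + $4,650 = $6,000 (under)
Week 9–Week 11: $900 + $4,650 + $500 = $6,050 (under)
Week 10–Week 12: $4,650 + $500 + $2,800 = $7,950 (under)
Week 11–Week 13: $500 + $2,800 + $7,680 = $10,980 (under)
Week 12–Week 14: $2,800 + $7,680 + $580 = $11,060 (under)
Week 13–Week 15: $7,680 + $580 + $10,070 = $18,330 (under)
Week 14–Week 16: $580 + $10,070 + $18,750 = $29,400 (under)
Week 15–Week 17: $10,070 + $18,750 + $27,880 = $56,700 (under)
Week 16–Week 18: $18,750 + $27,880 + $650 = $47,280 (under)
No window exceeds $61,900.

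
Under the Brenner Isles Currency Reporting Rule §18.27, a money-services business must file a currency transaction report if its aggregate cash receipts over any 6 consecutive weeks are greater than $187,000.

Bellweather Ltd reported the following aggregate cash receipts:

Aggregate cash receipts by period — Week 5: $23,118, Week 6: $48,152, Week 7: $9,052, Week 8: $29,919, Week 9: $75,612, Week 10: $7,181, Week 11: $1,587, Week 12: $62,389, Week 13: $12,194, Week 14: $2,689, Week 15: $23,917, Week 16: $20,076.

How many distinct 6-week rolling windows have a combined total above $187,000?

2

Week 5–Week 10: $23,118 + $48,152 + $9,052 + $29,919 + $75,612 + $7,181 = $193,034 (over)
Week 6–Week 11: $48,152 + $9,052 + $29,919 + $75,612 + $7,181 + $1,587 = $171,503 (under)
Week 7–Week 12: $9,052 + $29,919 + $75,612 + $7,181 + $1,587 + $62,389 = $185,740 (under)
Week 8–Week 13: $29,919 + $75,612 + $7,181 + $1,587 + $62,389 + $12,194 = $188,882 (over)
Week 9–Week 14: $75,612 + $7,181 + $1,587 + $62,389 + $12,194 + $2,689 = $161,652 (under)
Week 10–Week 15: $7,181 + $1,587 + $62,389 + $12,194 + $2,689 + $23,917 = $109,957 (under)
Week 11–Week 16: $1,587 + $62,389 + $12,194 + $2,689 + $23,917 + $20,076 = $122,852 (under)
2 windows exceed the threshold.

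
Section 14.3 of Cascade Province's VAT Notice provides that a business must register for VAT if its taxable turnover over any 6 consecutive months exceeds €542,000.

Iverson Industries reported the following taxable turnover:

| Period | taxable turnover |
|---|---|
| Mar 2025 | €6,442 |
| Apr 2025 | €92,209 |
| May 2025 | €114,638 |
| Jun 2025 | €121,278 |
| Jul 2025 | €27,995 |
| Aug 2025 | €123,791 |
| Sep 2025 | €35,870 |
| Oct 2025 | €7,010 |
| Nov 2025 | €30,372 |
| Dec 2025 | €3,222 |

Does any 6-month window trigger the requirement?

No

Mar 2025–Aug 2025: €6,442 + €92,209 + €114,638 + €121,278 + €27,995 + €123,791 = €486,353 (under)
Apr 2025–Sep 2025: €92,209 + €114,638 + €121,278 + €27,995 + €123,791 + €35,870 = €515,781 (under)
May 2025–Oct 2025: €114,638 + €121,278 + €27,995 + €123,791 + €35,870 + €7,010 = €430,582 (under)
Jun 2025–Nov 2025: €121,278 + €27,995 + €123,791 + €35,870 + €7,010 + €30,372 = €346,316 (under)
Jul 2025–Dec 2025: €27,995 + €123,791 + €35,870 + €7,010 + €30,372 + €3,222 = €228,260 (under)
No window exceeds €542,000.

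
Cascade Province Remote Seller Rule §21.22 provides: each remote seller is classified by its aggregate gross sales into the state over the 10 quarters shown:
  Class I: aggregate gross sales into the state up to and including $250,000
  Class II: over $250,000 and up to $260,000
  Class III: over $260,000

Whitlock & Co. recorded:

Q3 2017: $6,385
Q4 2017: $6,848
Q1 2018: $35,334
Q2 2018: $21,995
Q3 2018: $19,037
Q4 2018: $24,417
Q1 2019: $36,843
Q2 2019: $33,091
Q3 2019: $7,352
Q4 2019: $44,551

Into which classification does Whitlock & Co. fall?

Class I

Aggregate gross sales into the state: $6,385 + $6,848 + $35,334 + $21,995 + $19,037 + $24,417 + $36,843 + $33,091 + $7,352 + $44,551 = $235,853.
$235,853 ≤ $250,000, so Class I applies.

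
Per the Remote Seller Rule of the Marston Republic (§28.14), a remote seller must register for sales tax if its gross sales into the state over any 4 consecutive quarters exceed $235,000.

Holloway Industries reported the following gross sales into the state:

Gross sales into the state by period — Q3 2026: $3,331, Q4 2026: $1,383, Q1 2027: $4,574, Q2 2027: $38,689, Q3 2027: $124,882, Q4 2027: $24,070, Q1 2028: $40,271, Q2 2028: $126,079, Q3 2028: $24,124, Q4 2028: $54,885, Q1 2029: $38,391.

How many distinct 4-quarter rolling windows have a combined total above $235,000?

3

Q3 2026–Q2 2027: $3,331 + $1,383 + $4,574 + $38,689 = $47,977 (under)
Q4 2026–Q3 2027: $1,383 + $4,574 + $38,689 + $124,882 = $169,528 (under)
Q1 2027–Q4 2027: $4,574 + $38,689 + $124,882 + $24,070 = $192,215 (under)
Q2 2027–Q1 2028: $38,689 + $124,882 + $24,070 + $40,271 = $227,912 (under)
Q3 2027–Q2 2028: $124,882 + $24,070 + $40,271 + $126,079 = $315,302 (over)
Q4 2027–Q3 2028: $24,070 + $40,271 + $126,079 + $24,124 = $214,544 (under)
Q1 2028–Q4 2028: $40,271 + $126,079 + $24,124 + $54,885 = $245,359 (over)
Q2 2028–Q1 2029: $126,079 + $24,124 + $54,885 + $38,391 = $243,479 (over)
3 windows exceed the threshold.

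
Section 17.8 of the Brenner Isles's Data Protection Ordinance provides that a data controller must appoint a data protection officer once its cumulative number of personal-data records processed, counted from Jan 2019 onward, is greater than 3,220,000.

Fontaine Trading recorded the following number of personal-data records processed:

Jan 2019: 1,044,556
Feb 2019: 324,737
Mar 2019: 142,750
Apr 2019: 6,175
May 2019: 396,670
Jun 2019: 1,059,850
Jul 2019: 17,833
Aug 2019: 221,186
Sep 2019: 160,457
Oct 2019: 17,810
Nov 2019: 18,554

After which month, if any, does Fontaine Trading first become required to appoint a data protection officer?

Sep 2019

Through Jan 2019: 1,044,556
Through Feb 2019: 1,369,293
Through Mar 2019: 1,512,043
Through Apr 2019: 1,518,218
Through May 2019: 1,914,888
Through Jun 2019: 2,974,738
Through Jul 2019: 2,992,571
Through Aug 2019: 3,213,757
Through Sep 2019: 3,374,214 ← exceeds threshold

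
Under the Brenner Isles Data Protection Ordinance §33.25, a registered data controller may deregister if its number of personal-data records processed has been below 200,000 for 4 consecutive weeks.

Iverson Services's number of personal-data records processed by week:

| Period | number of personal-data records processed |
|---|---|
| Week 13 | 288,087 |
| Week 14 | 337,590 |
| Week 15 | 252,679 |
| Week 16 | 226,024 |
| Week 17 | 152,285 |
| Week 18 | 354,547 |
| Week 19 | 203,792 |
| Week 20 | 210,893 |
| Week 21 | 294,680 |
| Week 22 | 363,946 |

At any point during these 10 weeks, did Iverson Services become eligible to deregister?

Weeks below 200,000: Week 17.
Longest run of consecutive weeks below the threshold: 1.
1 < 4, so Iverson Services never became eligible.

No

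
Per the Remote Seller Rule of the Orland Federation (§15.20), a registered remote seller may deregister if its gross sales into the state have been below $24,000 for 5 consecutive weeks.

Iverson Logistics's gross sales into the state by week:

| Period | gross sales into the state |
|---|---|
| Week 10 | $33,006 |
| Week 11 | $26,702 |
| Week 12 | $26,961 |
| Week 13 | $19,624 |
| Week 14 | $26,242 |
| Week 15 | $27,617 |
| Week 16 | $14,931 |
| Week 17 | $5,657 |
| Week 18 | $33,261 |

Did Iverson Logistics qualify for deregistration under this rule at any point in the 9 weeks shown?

No

Weeks below $24,000: Week 13, Week 16, Week 17.
Longest run of consecutive weeks below the threshold: 2.
2 < 5, so Iverson Logistics never became eligible.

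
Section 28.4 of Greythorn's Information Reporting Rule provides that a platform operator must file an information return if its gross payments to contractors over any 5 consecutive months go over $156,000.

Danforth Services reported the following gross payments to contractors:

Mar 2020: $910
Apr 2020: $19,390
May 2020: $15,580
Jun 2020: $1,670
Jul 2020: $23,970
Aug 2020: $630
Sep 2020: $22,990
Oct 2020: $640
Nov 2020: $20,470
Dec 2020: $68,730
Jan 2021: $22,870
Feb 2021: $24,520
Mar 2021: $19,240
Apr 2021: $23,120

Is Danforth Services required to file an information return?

Mar 2020–Jul 2020: $910 + $19,390 + $15,580 + $1,670 + $23,970 = $61,520 (under)
Apr 2020–Aug 2020: $19,390 + $15,580 + $1,670 + $23,970 + $630 = $61,240 (under)
May 2020–Sep 2020: $15,580 + $1,670 + $23,970 + $630 + $22,990 = $64,840 (under)
Jun 2020–Oct 2020: $1,670 + $23,970 + $630 + $22,990 + $640 = $49,900 (under)
Jul 2020–Nov 2020: $23,970 + $630 + $22,990 + $640 + $20,470 = $68,700 (under)
Aug 2020–Dec 2020: $630 + $22,990 + $640 + $20,470 + $68,730 = $113,460 (under)
Sep 2020–Jan 2021: $22,990 + $640 + $20,470 + $68,730 + $22,870 = $135,700 (under)
Oct 2020–Feb 2021: $640 + $20,470 + $68,730 + $22,870 + $24,520 = $137,230 (under)
Nov 2020–Mar 2021: $20,470 + $68,730 + $22,870 + $24,520 + $19,240 = $155,830 (under)
Dec 2020–Apr 2021: $68,730 + $22,870 + $24,520 + $19,240 + $23,120 = $158,480 (over)
At least one window exceeds $156,000.

Yes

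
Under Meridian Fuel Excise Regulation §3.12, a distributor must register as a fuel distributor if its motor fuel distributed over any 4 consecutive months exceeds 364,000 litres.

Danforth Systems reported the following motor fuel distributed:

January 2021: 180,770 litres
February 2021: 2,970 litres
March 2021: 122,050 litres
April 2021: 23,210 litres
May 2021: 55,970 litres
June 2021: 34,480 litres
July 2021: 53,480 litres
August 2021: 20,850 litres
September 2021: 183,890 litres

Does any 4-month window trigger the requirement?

January 2021–April 2021: 180,770 litres + 2,970 litres + 122,050 litres + 23,210 litres = 329,000 litres (under)
February 2021–May 2021: 2,970 litres + 122,050 litres + 23,210 litres + 55,970 litres = 204,200 litres (under)
March 2021–June 2021: 122,050 litres + 23,210 litres + 55,970 litres + 34,480 litres = 235,710 litres (under)
April 2021–July 2021: 23,210 litres + 55,970 litres + 34,480 litres + 53,480 litres = 167,140 litres (under)
May 2021–August 2021: 55,970 litres + 34,480 litres + 53,480 litres + 20,850 litres = 164,780 litres (under)
June 2021–September 2021: 34,480 litres + 53,480 litres + 20,850 litres + 183,890 litres = 292,700 litres (under)
No window exceeds 364,000 litres.

No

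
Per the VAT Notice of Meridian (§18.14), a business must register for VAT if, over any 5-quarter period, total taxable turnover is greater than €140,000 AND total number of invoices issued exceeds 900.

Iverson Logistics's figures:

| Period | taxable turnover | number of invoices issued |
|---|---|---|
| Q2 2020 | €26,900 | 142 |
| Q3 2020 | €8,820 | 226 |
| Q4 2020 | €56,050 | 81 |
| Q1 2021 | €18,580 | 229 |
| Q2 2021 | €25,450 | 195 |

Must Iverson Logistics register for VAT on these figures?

Total taxable turnover: €26,900 + €8,820 + €56,050 + €18,580 + €25,450 = €135,800 (≤ €140,000).
Total number of invoices issued: 142 + 226 + 81 + 229 + 195 = 873 (≤ 900).
The test is 'and': the rule requires both, and at least one is not exceeded.

No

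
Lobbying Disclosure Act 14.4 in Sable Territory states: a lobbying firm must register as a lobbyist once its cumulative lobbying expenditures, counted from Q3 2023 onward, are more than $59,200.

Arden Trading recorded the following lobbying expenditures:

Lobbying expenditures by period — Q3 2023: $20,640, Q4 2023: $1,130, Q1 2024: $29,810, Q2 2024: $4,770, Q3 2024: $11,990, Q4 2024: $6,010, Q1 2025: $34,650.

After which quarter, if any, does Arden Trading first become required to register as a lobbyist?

Q3 2024

Through Q3 2023: $20,640
Through Q4 2023: $21,770
Through Q1 2024: $51,580
Through Q2 2024: $56,350
Through Q3 2024: $68,340 ← exceeds threshold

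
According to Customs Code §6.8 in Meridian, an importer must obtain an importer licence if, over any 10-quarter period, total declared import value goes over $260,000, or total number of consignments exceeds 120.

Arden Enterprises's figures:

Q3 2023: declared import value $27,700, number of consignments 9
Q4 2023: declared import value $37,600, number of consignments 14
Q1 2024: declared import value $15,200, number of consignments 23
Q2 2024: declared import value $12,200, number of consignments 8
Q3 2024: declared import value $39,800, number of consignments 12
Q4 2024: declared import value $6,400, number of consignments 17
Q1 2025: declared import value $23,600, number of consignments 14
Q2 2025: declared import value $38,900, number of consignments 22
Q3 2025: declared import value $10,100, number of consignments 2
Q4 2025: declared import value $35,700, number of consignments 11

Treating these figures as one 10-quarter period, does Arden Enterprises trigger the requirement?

Total declared import value: $27,700 + $37,600 + $15,200 + $12,200 + $39,800 + $6,400 + $23,600 + $38,900 + $10,100 + $35,700 = $247,200 (≤ $260,000).
Total number of consignments: 9 + 14 + 23 + 8 + 12 + 17 + 14 + 22 + 2 + 11 = 132 (> 120).
The test is 'or': at least one threshold is exceeded.

Yes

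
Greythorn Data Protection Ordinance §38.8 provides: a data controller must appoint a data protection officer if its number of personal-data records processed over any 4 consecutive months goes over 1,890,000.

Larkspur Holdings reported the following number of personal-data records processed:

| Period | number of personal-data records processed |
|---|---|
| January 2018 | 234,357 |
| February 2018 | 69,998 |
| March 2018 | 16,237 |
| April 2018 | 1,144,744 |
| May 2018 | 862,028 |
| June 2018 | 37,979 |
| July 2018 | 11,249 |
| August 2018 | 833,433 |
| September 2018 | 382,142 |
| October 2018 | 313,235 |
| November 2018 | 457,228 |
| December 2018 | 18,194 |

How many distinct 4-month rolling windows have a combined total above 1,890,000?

4

January 2018–April 2018: 234,357 + 69,998 + 16,237 + 1,144,744 = 1,465,336 (under)
February 2018–May 2018: 69,998 + 16,237 + 1,144,744 + 862,028 = 2,093,007 (over)
March 2018–June 2018: 16,237 + 1,144,744 + 862,028 + 37,979 = 2,060,988 (over)
April 2018–July 2018: 1,144,744 + 862,028 + 37,979 + 11,249 = 2,056,000 (over)
May 2018–August 2018: 862,028 + 37,979 + 11,249 + 833,433 = 1,744,689 (under)
June 2018–September 2018: 37,979 + 11,249 + 833,433 + 382,142 = 1,264,803 (under)
July 2018–October 2018: 11,249 + 833,433 + 382,142 + 313,235 = 1,540,059 (under)
August 2018–November 2018: 833,433 + 382,142 + 313,235 + 457,228 = 1,986,038 (over)
September 2018–December 2018: 382,142 + 313,235 + 457,228 + 18,194 = 1,170,799 (under)
4 windows exceed the threshold.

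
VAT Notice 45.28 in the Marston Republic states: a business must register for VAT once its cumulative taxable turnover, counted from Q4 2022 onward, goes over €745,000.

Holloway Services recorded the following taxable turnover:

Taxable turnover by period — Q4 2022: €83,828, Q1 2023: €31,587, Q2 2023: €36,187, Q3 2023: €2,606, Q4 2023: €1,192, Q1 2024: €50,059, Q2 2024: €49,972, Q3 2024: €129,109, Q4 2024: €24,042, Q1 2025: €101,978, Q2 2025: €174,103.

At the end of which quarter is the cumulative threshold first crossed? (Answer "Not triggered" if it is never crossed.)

Not triggered

Through Q4 2022: €83,828
Through Q1 2023: €115,415
Through Q2 2023: €151,602
Through Q3 2023: €154,208
Through Q4 2023: €155,400
Through Q1 2024: €205,459
Through Q2 2024: €255,431
Through Q3 2024: €384,540
Through Q4 2024: €408,582
Through Q1 2025: €510,560
Through Q2 2025: €684,663
Final cumulative total €684,663 ≤ €745,000; the threshold is never exceeded.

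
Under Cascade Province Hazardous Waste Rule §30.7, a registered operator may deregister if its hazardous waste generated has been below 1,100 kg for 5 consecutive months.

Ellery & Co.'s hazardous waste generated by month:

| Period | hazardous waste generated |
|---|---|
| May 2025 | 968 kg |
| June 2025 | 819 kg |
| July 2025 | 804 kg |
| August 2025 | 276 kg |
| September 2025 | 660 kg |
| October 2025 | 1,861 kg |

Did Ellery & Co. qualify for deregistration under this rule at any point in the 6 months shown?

Months below 1,100 kg: May 2025, June 2025, July 2025, August 2025, September 2025.
Longest run of consecutive months below the threshold: 5.
5 ≥ 5, so Ellery & Co. became eligible.

Yes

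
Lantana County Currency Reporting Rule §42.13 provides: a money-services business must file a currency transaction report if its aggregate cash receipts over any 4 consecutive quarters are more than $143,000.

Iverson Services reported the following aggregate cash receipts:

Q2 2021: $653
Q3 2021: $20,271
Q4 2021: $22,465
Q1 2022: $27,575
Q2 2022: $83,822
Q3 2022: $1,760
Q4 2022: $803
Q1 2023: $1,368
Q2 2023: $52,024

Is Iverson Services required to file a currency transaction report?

Q2 2021–Q1 2022: $653 + $20,271 + $22,465 + $27,575 = $70,964 (under)
Q3 2021–Q2 2022: $20,271 + $22,465 + $27,575 + $83,822 = $154,133 (over)
Q4 2021–Q3 2022: $22,465 + $27,575 + $83,822 + $1,760 = $135,622 (under)
Q1 2022–Q4 2022: $27,575 + $83,822 + $1,760 + $803 = $113,960 (under)
Q2 2022–Q1 2023: $83,822 + $1,760 + $803 + $1,368 = $87,753 (under)
Q3 2022–Q2 2023: $1,760 + $803 + $1,368 + $52,024 = $55,955 (under)
At least one window exceeds $143,000.

Yes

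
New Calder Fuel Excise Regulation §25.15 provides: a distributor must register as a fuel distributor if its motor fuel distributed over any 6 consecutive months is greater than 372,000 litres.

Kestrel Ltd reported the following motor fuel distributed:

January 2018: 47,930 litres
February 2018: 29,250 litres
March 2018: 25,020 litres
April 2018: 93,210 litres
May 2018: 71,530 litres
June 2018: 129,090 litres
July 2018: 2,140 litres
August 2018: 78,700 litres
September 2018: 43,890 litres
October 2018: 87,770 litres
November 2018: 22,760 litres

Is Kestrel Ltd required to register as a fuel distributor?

January 2018–June 2018: 47,930 litres + 29,250 litres + 25,020 litres + 93,210 litres + 71,530 litres + 129,090 litres = 396,030 litres (over)
February 2018–July 2018: 29,250 litres + 25,020 litres + 93,210 litres + 71,530 litres + 129,090 litres + 2,140 litres = 350,240 litres (under)
March 2018–August 2018: 25,020 litres + 93,210 litres + 71,530 litres + 129,090 litres + 2,140 litres + 78,700 litres = 399,690 litres (over)
April 2018–September 2018: 93,210 litres + 71,530 litres + 129,090 litres + 2,140 litres + 78,700 litres + 43,890 litres = 418,560 litres (over)
May 2018–October 2018: 71,530 litres + 129,090 litres + 2,140 litres + 78,700 litres + 43,890 litres + 87,770 litres = 413,120 litres (over)
June 2018–November 2018: 129,090 litres + 2,140 litres + 78,700 litres + 43,890 litres + 87,770 litres + 22,760 litres = 364,350 litres (under)
At least one window exceeds 372,000 litres.

Yes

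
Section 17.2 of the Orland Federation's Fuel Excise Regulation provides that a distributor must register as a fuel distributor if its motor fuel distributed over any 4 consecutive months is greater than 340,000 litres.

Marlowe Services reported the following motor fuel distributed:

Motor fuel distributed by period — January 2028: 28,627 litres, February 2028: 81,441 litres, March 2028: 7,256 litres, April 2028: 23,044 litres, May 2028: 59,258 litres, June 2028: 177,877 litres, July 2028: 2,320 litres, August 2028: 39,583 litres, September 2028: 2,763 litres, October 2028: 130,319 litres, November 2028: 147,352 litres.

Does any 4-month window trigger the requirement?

No

January 2028–April 2028: 28,627 litres + 81,441 litres + 7,256 litres + 23,044 litres = 140,368 litres (under)
February 2028–May 2028: 81,441 litres + 7,256 litres + 23,044 litres + 59,258 litres = 170,999 litres (under)
March 2028–June 2028: 7,256 litres + 23,044 litres + 59,258 litres + 177,877 litres = 267,435 litres (under)
April 2028–July 2028: 23,044 litres + 59,258 litres + 177,877 litres + 2,320 litres = 262,499 litres (under)
May 2028–August 2028: 59,258 litres + 177,877 litres + 2,320 litres + 39,583 litres = 279,038 litres (under)
June 2028–September 2028: 177,877 litres + 2,320 litres + 39,583 litres + 2,763 litres = 222,543 litres (under)
July 2028–October 2028: 2,320 litres + 39,583 litres + 2,763 litres + 130,319 litres = 174,985 litres (under)
August 2028–November 2028: 39,583 litres + 2,763 litres + 130,319 litres + 147,352 litres = 320,017 litres (under)
No window exceeds 340,000 litres.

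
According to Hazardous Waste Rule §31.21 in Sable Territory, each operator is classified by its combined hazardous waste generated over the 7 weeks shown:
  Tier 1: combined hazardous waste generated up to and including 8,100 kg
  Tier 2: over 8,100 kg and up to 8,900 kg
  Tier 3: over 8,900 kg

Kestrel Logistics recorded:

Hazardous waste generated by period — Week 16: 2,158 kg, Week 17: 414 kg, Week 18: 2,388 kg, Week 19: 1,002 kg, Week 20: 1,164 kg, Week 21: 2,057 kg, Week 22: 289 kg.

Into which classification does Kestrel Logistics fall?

Combined hazardous waste generated: 2,158 kg + 414 kg + 2,388 kg + 1,002 kg + 1,164 kg + 2,057 kg + 289 kg = 9,472 kg.
9,472 kg > 8,900 kg, so Tier 3 applies.

Tier 3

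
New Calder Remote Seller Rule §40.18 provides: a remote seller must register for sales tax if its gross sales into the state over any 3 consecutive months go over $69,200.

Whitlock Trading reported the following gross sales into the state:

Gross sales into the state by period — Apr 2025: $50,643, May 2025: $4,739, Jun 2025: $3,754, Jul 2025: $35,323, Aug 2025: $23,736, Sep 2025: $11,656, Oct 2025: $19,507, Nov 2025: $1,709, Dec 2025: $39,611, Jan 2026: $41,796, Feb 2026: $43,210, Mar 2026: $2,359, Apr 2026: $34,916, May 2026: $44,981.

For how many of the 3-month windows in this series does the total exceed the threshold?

Apr 2025–Jun 2025: $50,643 + $4,739 + $3,754 = $59,136 (under)
May 2025–Jul 2025: $4,739 + $3,754 + $35,323 = $43,816 (under)
Jun 2025–Aug 2025: $3,754 + $35,323 + $23,736 = $62,813 (under)
Jul 2025–Sep 2025: $35,323 + $23,736 + $11,656 = $70,715 (over)
Aug 2025–Oct 2025: $23,736 + $11,656 + $19,507 = $54,899 (under)
Sep 2025–Nov 2025: $11,656 + $19,507 + $1,709 = $32,872 (under)
Oct 2025–Dec 2025: $19,507 + $1,709 + $39,611 = $60,827 (under)
Nov 2025–Jan 2026: $1,709 + $39,611 + $41,796 = $83,116 (over)
Dec 2025–Feb 2026: $39,611 + $41,796 + $43,210 = $124,617 (over)
Jan 2026–Mar 2026: $41,796 + $43,210 + $2,359 = $87,365 (over)
Feb 2026–Apr 2026: $43,210 + $2,359 + $34,916 = $80,485 (over)
Mar 2026–May 2026: $2,359 + $34,916 + $44,981 = $82,256 (over)
6 windows exceed the threshold.

6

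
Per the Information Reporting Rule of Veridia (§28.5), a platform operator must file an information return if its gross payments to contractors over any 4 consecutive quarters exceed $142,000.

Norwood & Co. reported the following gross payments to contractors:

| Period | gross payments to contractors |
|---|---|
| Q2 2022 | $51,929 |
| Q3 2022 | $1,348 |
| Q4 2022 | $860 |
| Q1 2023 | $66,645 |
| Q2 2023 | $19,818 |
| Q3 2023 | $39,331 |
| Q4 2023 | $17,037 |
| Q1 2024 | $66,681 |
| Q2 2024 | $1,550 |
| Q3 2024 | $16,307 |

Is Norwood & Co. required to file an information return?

Q2 2022–Q1 2023: $51,929 + $1,348 + $860 + $66,645 = $120,782 (under)
Q3 2022–Q2 2023: $1,348 + $860 + $66,645 + $19,818 = $88,671 (under)
Q4 2022–Q3 2023: $860 + $66,645 + $19,818 + $39,331 = $126,654 (under)
Q1 2023–Q4 2023: $66,645 + $19,818 + $39,331 + $17,037 = $142,831 (over)
Q2 2023–Q1 2024: $19,818 + $39,331 + $17,037 + $66,681 = $142,867 (over)
Q3 2023–Q2 2024: $39,331 + $17,037 + $66,681 + $1,550 = $124,599 (under)
Q4 2023–Q3 2024: $17,037 + $66,681 + $1,550 + $16,307 = $101,575 (under)
At least one window exceeds $142,000.

Yes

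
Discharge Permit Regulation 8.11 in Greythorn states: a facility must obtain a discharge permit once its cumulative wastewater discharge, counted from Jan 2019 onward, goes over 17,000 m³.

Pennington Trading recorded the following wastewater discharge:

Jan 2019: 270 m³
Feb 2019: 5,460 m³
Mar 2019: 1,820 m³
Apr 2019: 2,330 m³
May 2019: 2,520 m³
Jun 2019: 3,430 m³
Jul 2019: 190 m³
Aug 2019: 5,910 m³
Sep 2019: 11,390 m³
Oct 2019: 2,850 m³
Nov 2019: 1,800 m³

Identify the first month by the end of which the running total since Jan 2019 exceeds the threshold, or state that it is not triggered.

Aug 2019

Through Jan 2019: 270 m³
Through Feb 2019: 5,730 m³
Through Mar 2019: 7,550 m³
Through Apr 2019: 9,880 m³
Through May 2019: 12,400 m³
Through Jun 2019: 15,830 m³
Through Jul 2019: 16,020 m³
Through Aug 2019: 21,930 m³ ← exceeds threshold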